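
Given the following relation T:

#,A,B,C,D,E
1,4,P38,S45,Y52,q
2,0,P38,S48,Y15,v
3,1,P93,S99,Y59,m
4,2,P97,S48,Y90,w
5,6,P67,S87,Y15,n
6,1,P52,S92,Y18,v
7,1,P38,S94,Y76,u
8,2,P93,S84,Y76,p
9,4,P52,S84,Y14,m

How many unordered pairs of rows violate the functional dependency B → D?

5

B=P38: violating pairs (1,2), (1,7), (2,7) — 3 pairs.
B=P93: violating pairs (3,8) — 1 pair.
B=P52: violating pairs (6,9) — 1 pair.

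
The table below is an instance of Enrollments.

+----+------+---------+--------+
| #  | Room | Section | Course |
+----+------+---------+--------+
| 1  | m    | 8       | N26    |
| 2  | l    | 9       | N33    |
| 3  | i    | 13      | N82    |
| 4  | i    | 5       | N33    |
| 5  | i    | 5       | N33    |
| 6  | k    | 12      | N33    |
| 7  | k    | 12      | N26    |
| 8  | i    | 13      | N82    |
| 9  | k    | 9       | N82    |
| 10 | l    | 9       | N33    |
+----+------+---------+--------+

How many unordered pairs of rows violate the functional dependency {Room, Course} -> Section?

0

(Room=l, Course=N33): all 2 rows agree on Section — 0 pairs.
(Room=i, Course=N82): all 2 rows agree on Section — 0 pairs.
(Room=i, Course=N33): all 2 rows agree on Section — 0 pairs.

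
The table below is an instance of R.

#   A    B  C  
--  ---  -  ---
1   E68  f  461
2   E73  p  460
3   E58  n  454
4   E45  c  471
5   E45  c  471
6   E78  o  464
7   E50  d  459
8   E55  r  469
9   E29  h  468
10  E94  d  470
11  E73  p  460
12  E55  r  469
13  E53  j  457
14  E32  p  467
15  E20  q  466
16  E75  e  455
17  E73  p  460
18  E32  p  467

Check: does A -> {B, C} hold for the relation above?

Yes

A=E68: row 1 → {B,C} = (f, 461) ✓
A=E73: rows 2, 11, 17 → {B,C} = (p, 460), (p, 460), (p, 460) ✓
A=E58: row 3 → {B,C} = (n, 454) ✓
A=E45: rows 4, 5 → {B,C} = (c, 471), (c, 471) ✓
A=E78: row 6 → {B,C} = (o, 464) ✓
A=E50: row 7 → {B,C} = (d, 459) ✓
A=E55: rows 8, 12 → {B,C} = (r, 469), (r, 469) ✓
A=E29: row 9 → {B,C} = (h, 468) ✓
A=E94: row 10 → {B,C} = (d, 470) ✓
A=E53: row 13 → {B,C} = (j, 457) ✓
A=E32: rows 14, 18 → {B,C} = (p, 467), (p, 467) ✓
A=E20: row 15 → {B,C} = (q, 466) ✓
A=E75: row 16 → {B,C} = (e, 455) ✓
Every A value is associated with a single {B, C} value, so A -> {B, C} holds.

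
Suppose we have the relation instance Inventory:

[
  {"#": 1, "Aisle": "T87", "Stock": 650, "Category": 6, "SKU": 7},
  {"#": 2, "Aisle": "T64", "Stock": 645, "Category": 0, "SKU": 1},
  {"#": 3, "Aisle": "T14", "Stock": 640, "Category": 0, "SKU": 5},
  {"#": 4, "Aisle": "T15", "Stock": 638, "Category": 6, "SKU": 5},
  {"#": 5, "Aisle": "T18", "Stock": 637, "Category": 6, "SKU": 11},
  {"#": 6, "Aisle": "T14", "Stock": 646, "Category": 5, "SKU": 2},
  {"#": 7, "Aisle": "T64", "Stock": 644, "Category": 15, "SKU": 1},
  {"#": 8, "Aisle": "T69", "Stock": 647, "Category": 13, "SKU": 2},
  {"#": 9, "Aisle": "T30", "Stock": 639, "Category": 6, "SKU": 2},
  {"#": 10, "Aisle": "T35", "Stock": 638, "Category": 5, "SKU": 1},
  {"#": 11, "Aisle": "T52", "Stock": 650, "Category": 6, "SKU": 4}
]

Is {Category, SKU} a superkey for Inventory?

Yes

All 11 rows have distinct {Category, SKU} values, so {Category, SKU} → (all attributes) holds and {Category, SKU} is a superkey.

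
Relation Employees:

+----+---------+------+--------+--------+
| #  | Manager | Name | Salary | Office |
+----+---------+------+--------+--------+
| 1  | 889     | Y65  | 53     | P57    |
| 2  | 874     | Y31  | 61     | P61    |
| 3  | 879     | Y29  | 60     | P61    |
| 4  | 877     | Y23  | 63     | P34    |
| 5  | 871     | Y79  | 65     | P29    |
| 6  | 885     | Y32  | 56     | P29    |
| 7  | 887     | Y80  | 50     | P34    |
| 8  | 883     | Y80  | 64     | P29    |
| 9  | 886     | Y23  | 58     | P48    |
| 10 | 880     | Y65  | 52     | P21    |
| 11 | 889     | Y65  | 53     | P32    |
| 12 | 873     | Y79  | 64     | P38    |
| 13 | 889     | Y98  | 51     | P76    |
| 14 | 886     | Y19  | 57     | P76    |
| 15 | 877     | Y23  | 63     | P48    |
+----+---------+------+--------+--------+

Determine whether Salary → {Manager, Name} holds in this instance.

Salary=53: rows 1, 11 → {Manager,Name} = (889, Y65), (889, Y65) ✓
Salary=61: row 2 → {Manager,Name} = (874, Y31) ✓
Salary=60: row 3 → {Manager,Name} = (879, Y29) ✓
Salary=63: rows 4, 15 → {Manager,Name} = (877, Y23), (877, Y23) ✓
Salary=65: row 5 → {Manager,Name} = (871, Y79) ✓
Salary=56: row 6 → {Manager,Name} = (885, Y32) ✓
Salary=50: row 7 → {Manager,Name} = (887, Y80) ✓
Salary=64: rows 8, 12 → {Manager,Name} takes values {(883, Y80), (873, Y79)} — violation
Salary=58: row 9 → {Manager,Name} = (886, Y23) ✓
Salary=52: row 10 → {Manager,Name} = (880, Y65) ✓
Salary=51: row 13 → {Manager,Name} = (889, Y98) ✓
Salary=57: row 14 → {Manager,Name} = (886, Y19) ✓
Two rows agree on Salary but differ on {Manager, Name}, so Salary → {Manager, Name} does not hold.

No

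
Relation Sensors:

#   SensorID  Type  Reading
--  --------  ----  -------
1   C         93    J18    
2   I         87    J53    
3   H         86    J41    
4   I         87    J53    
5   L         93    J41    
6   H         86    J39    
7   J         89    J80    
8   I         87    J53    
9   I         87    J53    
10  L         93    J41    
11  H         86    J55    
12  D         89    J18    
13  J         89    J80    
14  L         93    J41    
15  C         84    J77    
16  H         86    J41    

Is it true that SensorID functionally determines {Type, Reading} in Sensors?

No

SensorID=C: rows 1, 15 → {Type,Reading} takes values {(93, J18), (84, J77)} — violation
SensorID=I: rows 2, 4, 8, 9 → {Type,Reading} = (87, J53), (87, J53), (87, J53), (87, J53) ✓
SensorID=H: rows 3, 6, 11, 16 → {Type,Reading} takes values {(86, J41), (86, J39), (86, J55)} — violation
SensorID=L: rows 5, 10, 14 → {Type,Reading} = (93, J41), (93, J41), (93, J41) ✓
SensorID=J: rows 7, 13 → {Type,Reading} = (89, J80), (89, J80) ✓
SensorID=D: row 12 → {Type,Reading} = (89, J18) ✓
Two rows agree on SensorID but differ on {Type, Reading}, so SensorID -> {Type, Reading} does not hold.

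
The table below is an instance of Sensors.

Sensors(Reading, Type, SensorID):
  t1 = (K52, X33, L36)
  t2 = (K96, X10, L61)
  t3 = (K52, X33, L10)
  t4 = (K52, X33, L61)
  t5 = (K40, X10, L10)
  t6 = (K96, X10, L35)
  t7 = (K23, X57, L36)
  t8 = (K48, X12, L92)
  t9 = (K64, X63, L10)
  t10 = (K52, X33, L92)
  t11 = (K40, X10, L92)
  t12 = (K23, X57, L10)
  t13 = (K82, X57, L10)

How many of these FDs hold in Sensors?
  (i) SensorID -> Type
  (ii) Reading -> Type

1

(i) SensorID -> Type: SensorID=L36: rows 1, 7 → Type takes values {X33, X57} — violation; SensorID=L61: rows 2, 4 → Type takes values {X10, X33} — violation; SensorID=L10: rows 3, 5, 9, 12, 13 → Type takes values {X33, X10, X63, X57} — violation; SensorID=L92: rows 8, 10, 11 → Type takes values {X12, X33, X10} — violation — fails.
(ii) Reading -> Type: every LHS value maps to a single RHS value — holds.
1 of the 2 dependencies holds.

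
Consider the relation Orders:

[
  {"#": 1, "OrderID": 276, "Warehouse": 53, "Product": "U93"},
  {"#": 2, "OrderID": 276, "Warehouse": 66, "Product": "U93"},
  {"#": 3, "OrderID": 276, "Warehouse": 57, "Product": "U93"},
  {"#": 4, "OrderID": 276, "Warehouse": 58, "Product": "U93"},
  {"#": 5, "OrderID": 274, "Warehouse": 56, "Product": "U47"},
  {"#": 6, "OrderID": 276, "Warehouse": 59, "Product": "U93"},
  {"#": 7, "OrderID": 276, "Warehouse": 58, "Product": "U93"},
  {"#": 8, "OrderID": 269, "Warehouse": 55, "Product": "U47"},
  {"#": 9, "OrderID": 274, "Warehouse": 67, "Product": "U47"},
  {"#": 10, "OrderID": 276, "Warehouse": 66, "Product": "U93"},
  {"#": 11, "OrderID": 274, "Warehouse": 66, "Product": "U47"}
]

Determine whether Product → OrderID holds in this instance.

No

Product=U93: rows 1, 2, 3, 4, 6, 7, 10 → OrderID = 276, 276, 276, 276, 276, 276, 276 ✓
Product=U47: rows 5, 8, 9, 11 → OrderID takes values {274, 269} — violation
Two rows agree on Product but differ on OrderID, so Product → OrderID does not hold.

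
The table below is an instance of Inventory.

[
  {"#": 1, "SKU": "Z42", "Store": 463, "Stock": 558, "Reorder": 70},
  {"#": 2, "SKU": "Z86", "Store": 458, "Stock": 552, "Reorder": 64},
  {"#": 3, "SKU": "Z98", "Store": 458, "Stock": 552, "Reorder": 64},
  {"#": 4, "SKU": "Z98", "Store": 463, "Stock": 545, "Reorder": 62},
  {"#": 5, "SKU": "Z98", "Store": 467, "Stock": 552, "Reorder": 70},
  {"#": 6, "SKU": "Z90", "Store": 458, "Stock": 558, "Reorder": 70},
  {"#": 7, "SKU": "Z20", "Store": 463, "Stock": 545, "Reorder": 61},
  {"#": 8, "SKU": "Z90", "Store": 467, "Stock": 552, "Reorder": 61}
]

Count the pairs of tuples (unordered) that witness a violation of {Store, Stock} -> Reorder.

(Store=458, Stock=552): all 2 rows agree on Reorder — 0 pairs.
(Store=463, Stock=545): violating pairs (4,7) — 1 pair.
(Store=467, Stock=552): violating pairs (5,8) — 1 pair.

2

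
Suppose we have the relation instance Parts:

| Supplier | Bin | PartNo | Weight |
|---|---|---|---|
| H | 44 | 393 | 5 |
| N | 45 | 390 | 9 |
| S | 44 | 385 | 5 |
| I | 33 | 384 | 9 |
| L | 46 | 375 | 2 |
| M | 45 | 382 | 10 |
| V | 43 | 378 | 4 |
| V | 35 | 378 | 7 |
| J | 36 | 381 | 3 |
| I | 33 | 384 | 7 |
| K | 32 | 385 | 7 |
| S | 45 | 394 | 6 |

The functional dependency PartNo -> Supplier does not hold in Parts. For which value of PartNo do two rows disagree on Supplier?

385

PartNo=393: 1 row → Supplier = H ✓
PartNo=390: 1 row → Supplier = N ✓
PartNo=385: 2 rows → Supplier takes values {S, K} — violation
PartNo=384: 2 rows → Supplier = I, I ✓
PartNo=375: 1 row → Supplier = L ✓
PartNo=382: 1 row → Supplier = M ✓
PartNo=378: 2 rows → Supplier = V, V ✓
PartNo=381: 1 row → Supplier = J ✓
PartNo=394: 1 row → Supplier = S ✓
The only PartNo value with inconsistent Supplier is PartNo=385.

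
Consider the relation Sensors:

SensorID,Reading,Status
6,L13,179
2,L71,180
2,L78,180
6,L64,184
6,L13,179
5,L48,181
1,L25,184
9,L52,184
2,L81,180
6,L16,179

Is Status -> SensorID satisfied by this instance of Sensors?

Status=179: 3 rows → SensorID = 6, 6, 6 ✓
Status=180: 3 rows → SensorID = 2, 2, 2 ✓
Status=184: 3 rows → SensorID takes values {6, 1, 9} — violation
Status=181: 1 row → SensorID = 5 ✓
Two rows agree on Status but differ on SensorID, so Status -> SensorID does not hold.

No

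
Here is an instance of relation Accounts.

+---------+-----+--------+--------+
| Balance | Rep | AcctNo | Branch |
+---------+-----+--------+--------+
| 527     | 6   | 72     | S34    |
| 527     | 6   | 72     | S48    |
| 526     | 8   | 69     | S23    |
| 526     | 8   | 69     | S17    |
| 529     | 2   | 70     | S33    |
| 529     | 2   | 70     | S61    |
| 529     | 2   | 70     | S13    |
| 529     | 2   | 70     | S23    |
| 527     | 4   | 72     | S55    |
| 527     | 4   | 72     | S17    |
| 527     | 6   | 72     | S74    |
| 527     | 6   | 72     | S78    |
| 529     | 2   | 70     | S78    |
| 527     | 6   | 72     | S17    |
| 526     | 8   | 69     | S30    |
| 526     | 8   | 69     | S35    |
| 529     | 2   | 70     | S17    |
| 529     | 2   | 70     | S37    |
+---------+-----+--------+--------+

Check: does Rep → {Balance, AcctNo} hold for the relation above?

Yes

Rep=6: 5 rows → {Balance,AcctNo} = (527, 72), (527, 72), (527, 72), (527, 72), (527, 72) ✓
Rep=8: 4 rows → {Balance,AcctNo} = (526, 69), (526, 69), (526, 69), (526, 69) ✓
Rep=2: 7 rows → {Balance,AcctNo} = (529, 70), (529, 70), (529, 70), (529, 70), (529, 70), (529, 70), (529, 70) ✓
Rep=4: 2 rows → {Balance,AcctNo} = (527, 72), (527, 72) ✓
Every Rep value is associated with a single {Balance, AcctNo} value, so Rep → {Balance, AcctNo} holds.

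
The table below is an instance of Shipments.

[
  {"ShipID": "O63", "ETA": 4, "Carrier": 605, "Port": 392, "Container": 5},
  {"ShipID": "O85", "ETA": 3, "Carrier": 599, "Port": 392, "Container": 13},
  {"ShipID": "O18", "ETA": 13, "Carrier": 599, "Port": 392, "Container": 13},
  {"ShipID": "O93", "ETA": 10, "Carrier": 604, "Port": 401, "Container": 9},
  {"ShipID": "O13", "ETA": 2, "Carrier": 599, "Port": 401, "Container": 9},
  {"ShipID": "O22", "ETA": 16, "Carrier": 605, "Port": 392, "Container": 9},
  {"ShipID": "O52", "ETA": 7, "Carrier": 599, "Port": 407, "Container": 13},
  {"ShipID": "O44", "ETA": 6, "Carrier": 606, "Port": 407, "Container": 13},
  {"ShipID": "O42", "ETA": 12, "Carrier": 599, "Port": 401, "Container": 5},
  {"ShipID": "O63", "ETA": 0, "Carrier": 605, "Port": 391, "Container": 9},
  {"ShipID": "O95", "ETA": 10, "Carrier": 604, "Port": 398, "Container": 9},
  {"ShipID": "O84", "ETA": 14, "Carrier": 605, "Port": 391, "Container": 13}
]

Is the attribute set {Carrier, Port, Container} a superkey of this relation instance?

Two distinct rows share (Carrier=599, Port=392, Container=13), so {Carrier, Port, Container} does not determine every attribute — not a superkey.

No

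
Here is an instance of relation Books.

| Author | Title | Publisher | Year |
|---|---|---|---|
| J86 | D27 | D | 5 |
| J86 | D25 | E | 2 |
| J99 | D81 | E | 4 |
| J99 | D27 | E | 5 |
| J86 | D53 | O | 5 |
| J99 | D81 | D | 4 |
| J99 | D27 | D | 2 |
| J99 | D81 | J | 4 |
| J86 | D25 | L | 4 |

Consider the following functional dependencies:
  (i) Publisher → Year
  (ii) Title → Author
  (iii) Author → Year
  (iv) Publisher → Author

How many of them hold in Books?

0

(i) Publisher → Year: Publisher=D: 3 rows → Year takes values {5, 4, 2} — violation; Publisher=E: 3 rows → Year takes values {2, 4, 5} — violation — fails.
(ii) Title → Author: Title=D27: 3 rows → Author takes values {J86, J99} — violation — fails.
(iii) Author → Year: Author=J86: 4 rows → Year takes values {5, 2, 4} — violation; Author=J99: 5 rows → Year takes values {4, 5, 2} — violation — fails.
(iv) Publisher → Author: Publisher=D: 3 rows → Author takes values {J86, J99} — violation; Publisher=E: 3 rows → Author takes values {J86, J99} — violation — fails.
None of the 4 dependencies hold.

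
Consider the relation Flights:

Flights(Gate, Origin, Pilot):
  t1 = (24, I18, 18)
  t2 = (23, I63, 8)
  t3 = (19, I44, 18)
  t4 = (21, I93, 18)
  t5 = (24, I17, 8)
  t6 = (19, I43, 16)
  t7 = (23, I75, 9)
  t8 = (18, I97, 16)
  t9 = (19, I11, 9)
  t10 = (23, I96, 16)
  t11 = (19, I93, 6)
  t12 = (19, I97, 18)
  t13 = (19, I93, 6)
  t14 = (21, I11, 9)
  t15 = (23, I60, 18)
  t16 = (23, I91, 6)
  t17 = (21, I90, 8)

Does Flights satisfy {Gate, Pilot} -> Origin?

(Gate=24, Pilot=18): row 1 → Origin = I18 ✓
(Gate=23, Pilot=8): row 2 → Origin = I63 ✓
(Gate=19, Pilot=18): rows 3, 12 → Origin takes values {I44, I97} — violation
(Gate=21, Pilot=18): row 4 → Origin = I93 ✓
(Gate=24, Pilot=8): row 5 → Origin = I17 ✓
(Gate=19, Pilot=16): row 6 → Origin = I43 ✓
(Gate=23, Pilot=9): row 7 → Origin = I75 ✓
(Gate=18, Pilot=16): row 8 → Origin = I97 ✓
(Gate=19, Pilot=9): row 9 → Origin = I11 ✓
(Gate=23, Pilot=16): row 10 → Origin = I96 ✓
(Gate=19, Pilot=6): rows 11, 13 → Origin = I93, I93 ✓
(Gate=21, Pilot=9): row 14 → Origin = I11 ✓
(Gate=23, Pilot=18): row 15 → Origin = I60 ✓
(Gate=23, Pilot=6): row 16 → Origin = I91 ✓
(Gate=21, Pilot=8): row 17 → Origin = I90 ✓
Two rows agree on {Gate, Pilot} but differ on Origin, so {Gate, Pilot} -> Origin does not hold.

No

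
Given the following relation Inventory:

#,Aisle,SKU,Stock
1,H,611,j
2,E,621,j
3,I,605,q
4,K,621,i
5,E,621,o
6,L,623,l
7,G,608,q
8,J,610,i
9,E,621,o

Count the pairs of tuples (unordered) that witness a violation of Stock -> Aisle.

Stock=j: violating pairs (1,2) — 1 pair.
Stock=q: violating pairs (3,7) — 1 pair.
Stock=i: violating pairs (4,8) — 1 pair.
Stock=o: all 2 rows agree on Aisle — 0 pairs.

3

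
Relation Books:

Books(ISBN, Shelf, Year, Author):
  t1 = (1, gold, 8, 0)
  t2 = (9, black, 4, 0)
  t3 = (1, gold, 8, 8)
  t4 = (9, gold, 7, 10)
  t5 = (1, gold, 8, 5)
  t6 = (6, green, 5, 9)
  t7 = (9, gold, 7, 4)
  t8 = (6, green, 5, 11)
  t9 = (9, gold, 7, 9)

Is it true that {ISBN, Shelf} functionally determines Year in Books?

Yes

(ISBN=1, Shelf=gold): rows 1, 3, 5 → Year = 8, 8, 8 ✓
(ISBN=9, Shelf=black): row 2 → Year = 4 ✓
(ISBN=9, Shelf=gold): rows 4, 7, 9 → Year = 7, 7, 7 ✓
(ISBN=6, Shelf=green): rows 6, 8 → Year = 5, 5 ✓
Every {ISBN, Shelf} value is associated with a single Year value, so {ISBN, Shelf} -> Year holds.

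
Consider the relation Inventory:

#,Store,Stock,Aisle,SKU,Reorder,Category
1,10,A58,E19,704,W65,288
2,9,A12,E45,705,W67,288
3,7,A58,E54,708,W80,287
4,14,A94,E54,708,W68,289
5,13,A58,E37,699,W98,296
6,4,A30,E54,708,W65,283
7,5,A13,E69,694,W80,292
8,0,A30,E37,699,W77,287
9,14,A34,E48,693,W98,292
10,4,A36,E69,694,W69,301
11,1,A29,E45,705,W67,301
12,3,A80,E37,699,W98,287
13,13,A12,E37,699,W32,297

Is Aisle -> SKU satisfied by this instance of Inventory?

Yes

Aisle=E19: row 1 → SKU = 704 ✓
Aisle=E45: rows 2, 11 → SKU = 705, 705 ✓
Aisle=E54: rows 3, 4, 6 → SKU = 708, 708, 708 ✓
Aisle=E37: rows 5, 8, 12, 13 → SKU = 699, 699, 699, 699 ✓
Aisle=E69: rows 7, 10 → SKU = 694, 694 ✓
Aisle=E48: row 9 → SKU = 693 ✓
Every Aisle value is associated with a single SKU value, so Aisle -> SKU holds.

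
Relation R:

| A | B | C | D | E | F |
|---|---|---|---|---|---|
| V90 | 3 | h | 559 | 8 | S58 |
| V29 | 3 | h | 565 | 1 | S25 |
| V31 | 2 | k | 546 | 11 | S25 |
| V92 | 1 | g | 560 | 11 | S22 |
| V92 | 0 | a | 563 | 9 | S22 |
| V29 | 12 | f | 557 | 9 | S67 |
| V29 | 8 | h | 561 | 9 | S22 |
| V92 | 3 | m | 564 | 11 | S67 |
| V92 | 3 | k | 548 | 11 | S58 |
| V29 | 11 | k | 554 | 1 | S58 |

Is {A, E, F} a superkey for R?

All 10 rows have distinct {A, E, F} values, so {A, E, F} → (all attributes) holds and {A, E, F} is a superkey.

Yes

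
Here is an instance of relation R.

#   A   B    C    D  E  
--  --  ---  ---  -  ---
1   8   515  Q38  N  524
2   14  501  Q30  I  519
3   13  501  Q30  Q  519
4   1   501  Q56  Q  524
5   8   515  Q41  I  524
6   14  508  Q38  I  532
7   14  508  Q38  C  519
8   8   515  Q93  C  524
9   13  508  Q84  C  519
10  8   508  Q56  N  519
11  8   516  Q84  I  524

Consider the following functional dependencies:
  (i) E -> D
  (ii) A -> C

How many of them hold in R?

(i) E -> D: E=524: rows 1, 4, 5, 8, 11 → D takes values {N, Q, I, C} — violation; E=519: rows 2, 3, 7, 9, 10 → D takes values {I, Q, C, N} — violation — fails.
(ii) A -> C: A=8: rows 1, 5, 8, 10, 11 → C takes values {Q38, Q41, Q93, Q56, Q84} — violation; A=14: rows 2, 6, 7 → C takes values {Q30, Q38} — violation; A=13: rows 3, 9 → C takes values {Q30, Q84} — violation — fails.
None of the 2 dependencies hold.

0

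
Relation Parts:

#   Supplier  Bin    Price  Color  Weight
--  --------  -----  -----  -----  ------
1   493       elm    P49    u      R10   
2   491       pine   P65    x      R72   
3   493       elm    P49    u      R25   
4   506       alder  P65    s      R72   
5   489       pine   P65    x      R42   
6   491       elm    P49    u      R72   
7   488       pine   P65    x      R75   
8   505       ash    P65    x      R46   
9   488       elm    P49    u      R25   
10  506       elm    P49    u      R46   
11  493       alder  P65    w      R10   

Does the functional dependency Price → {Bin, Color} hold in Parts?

Price=P49: rows 1, 3, 6, 9, 10 → {Bin,Color} = (elm, u), (elm, u), (elm, u), (elm, u), (elm, u) ✓
Price=P65: rows 2, 4, 5, 7, 8, 11 → {Bin,Color} takes values {(pine, x), (alder, s), (ash, x), (alder, w)} — violation
Two rows agree on Price but differ on {Bin, Color}, so Price → {Bin, Color} does not hold.

No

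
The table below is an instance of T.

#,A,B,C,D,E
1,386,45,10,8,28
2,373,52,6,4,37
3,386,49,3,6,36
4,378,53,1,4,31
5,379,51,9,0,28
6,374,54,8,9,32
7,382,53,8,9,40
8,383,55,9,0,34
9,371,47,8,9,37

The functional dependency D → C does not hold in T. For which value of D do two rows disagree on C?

4

D=8: row 1 → C = 10 ✓
D=4: rows 2, 4 → C takes values {6, 1} — violation
D=6: row 3 → C = 3 ✓
D=0: rows 5, 8 → C = 9, 9 ✓
D=9: rows 6, 7, 9 → C = 8, 8, 8 ✓
The only D value with inconsistent C is D=4.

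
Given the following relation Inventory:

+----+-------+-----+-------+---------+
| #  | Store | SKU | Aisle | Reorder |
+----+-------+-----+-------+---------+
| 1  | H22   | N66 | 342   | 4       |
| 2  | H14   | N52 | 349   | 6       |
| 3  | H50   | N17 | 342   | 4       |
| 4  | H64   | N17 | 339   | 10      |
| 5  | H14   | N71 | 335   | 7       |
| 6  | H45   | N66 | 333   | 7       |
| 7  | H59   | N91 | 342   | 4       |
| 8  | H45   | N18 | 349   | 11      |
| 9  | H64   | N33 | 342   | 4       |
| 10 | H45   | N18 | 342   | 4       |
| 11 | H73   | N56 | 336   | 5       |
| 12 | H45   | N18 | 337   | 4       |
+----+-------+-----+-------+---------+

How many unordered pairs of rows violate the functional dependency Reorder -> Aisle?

Reorder=4: violating pairs (1,12), (3,12), (7,12), (9,12), (10,12) — 5 pairs.
Reorder=7: violating pairs (5,6) — 1 pair.

6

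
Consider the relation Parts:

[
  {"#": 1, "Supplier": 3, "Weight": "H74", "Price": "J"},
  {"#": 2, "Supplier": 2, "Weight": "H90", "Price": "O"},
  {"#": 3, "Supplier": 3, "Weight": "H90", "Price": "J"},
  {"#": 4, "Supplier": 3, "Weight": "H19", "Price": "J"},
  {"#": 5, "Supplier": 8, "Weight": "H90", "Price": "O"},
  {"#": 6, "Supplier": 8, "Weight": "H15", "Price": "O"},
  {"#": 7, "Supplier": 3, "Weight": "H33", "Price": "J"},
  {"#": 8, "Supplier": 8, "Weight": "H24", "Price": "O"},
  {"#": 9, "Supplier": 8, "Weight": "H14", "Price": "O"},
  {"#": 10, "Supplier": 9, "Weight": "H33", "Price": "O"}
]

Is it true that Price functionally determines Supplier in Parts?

No

Price=J: rows 1, 3, 4, 7 → Supplier = 3, 3, 3, 3 ✓
Price=O: rows 2, 5, 6, 8, 9, 10 → Supplier takes values {2, 8, 9} — violation
Two rows agree on Price but differ on Supplier, so Price → Supplier does not hold.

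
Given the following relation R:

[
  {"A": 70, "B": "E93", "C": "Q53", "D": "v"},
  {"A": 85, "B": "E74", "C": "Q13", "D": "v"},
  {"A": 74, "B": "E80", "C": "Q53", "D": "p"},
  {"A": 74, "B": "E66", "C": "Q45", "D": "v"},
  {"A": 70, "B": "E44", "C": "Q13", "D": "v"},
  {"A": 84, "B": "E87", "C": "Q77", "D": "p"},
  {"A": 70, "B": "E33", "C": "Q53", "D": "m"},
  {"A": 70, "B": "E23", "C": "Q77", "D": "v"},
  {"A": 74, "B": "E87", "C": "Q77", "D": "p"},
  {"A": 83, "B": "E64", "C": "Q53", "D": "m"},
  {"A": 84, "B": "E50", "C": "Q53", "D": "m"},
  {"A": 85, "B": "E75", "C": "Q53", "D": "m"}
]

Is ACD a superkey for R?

All 12 rows have distinct ACD values, so ACD → (all attributes) holds and ACD is a superkey.

Yes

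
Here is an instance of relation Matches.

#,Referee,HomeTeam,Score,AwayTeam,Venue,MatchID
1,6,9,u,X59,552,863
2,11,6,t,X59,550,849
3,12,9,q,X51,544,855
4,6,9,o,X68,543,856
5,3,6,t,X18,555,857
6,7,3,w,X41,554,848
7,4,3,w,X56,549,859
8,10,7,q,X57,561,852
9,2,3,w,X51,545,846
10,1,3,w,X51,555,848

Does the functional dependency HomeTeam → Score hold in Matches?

HomeTeam=9: rows 1, 3, 4 → Score takes values {u, q, o} — violation
HomeTeam=6: rows 2, 5 → Score = t, t ✓
HomeTeam=3: rows 6, 7, 9, 10 → Score = w, w, w, w ✓
HomeTeam=7: row 8 → Score = q ✓
Two rows agree on HomeTeam but differ on Score, so HomeTeam → Score does not hold.

No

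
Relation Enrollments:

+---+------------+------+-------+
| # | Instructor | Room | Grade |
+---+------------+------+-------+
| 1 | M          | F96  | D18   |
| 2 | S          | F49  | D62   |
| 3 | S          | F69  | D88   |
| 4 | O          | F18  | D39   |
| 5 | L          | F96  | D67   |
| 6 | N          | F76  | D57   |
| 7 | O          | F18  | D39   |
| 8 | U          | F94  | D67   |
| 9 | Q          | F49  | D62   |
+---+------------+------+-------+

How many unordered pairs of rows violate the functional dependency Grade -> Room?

Grade=D62: all 2 rows agree on Room — 0 pairs.
Grade=D39: all 2 rows agree on Room — 0 pairs.
Grade=D67: violating pairs (5,8) — 1 pair.

1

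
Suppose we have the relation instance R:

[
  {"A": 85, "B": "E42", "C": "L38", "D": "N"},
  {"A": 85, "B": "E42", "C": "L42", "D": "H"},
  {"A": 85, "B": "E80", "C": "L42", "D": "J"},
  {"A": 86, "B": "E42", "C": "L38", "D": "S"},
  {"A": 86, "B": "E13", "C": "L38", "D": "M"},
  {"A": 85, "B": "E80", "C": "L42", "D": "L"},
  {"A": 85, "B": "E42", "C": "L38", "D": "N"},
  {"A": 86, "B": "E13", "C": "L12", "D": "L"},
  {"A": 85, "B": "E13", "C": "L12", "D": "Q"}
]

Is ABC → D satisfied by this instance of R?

No

(A=85, B=E42, C=L38): 2 rows → D = N, N ✓
(A=85, B=E42, C=L42): 1 row → D = H ✓
(A=85, B=E80, C=L42): 2 rows → D takes values {J, L} — violation
(A=86, B=E42, C=L38): 1 row → D = S ✓
(A=86, B=E13, C=L38): 1 row → D = M ✓
(A=86, B=E13, C=L12): 1 row → D = L ✓
(A=85, B=E13, C=L12): 1 row → D = Q ✓
Two rows agree on ABC but differ on D, so ABC → D does not hold.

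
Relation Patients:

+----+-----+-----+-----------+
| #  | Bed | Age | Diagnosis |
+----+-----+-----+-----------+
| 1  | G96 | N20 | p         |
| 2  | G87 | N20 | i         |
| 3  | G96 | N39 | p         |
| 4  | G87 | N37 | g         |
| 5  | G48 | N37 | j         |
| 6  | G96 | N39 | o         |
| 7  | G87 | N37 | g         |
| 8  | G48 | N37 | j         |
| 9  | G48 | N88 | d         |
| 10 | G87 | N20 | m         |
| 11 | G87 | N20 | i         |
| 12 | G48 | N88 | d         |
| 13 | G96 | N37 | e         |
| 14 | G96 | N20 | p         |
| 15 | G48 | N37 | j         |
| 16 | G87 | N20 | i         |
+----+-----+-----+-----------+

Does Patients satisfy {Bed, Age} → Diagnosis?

(Bed=G96, Age=N20): rows 1, 14 → Diagnosis = p, p ✓
(Bed=G87, Age=N20): rows 2, 10, 11, 16 → Diagnosis takes values {i, m} — violation
(Bed=G96, Age=N39): rows 3, 6 → Diagnosis takes values {p, o} — violation
(Bed=G87, Age=N37): rows 4, 7 → Diagnosis = g, g ✓
(Bed=G48, Age=N37): rows 5, 8, 15 → Diagnosis = j, j, j ✓
(Bed=G48, Age=N88): rows 9, 12 → Diagnosis = d, d ✓
(Bed=G96, Age=N37): row 13 → Diagnosis = e ✓
Two rows agree on {Bed, Age} but differ on Diagnosis, so {Bed, Age} → Diagnosis does not hold.

No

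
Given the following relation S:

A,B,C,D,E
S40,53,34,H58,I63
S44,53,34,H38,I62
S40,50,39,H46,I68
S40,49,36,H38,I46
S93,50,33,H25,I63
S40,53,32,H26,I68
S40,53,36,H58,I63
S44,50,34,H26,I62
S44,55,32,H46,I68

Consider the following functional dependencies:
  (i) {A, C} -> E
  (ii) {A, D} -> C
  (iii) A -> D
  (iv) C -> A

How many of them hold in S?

0

(i) {A, C} -> E: (A=S40, C=36): 2 rows → E takes values {I46, I63} — violation — fails.
(ii) {A, D} -> C: (A=S40, D=H58): 2 rows → C takes values {34, 36} — violation — fails.
(iii) A -> D: A=S40: 5 rows → D takes values {H58, H46, H38, H26} — violation; A=S44: 3 rows → D takes values {H38, H26, H46} — violation — fails.
(iv) C -> A: C=34: 3 rows → A takes values {S40, S44} — violation; C=32: 2 rows → A takes values {S40, S44} — violation — fails.
None of the 4 dependencies hold.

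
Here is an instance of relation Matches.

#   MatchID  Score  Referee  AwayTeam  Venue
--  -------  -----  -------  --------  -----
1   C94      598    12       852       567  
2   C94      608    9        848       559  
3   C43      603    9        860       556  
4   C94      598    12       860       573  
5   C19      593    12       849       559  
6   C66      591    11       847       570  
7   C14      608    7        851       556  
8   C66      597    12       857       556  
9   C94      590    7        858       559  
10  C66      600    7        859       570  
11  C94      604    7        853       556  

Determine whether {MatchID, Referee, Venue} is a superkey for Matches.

Yes

All 11 rows have distinct {MatchID, Referee, Venue} values, so {MatchID, Referee, Venue} → (all attributes) holds and {MatchID, Referee, Venue} is a superkey.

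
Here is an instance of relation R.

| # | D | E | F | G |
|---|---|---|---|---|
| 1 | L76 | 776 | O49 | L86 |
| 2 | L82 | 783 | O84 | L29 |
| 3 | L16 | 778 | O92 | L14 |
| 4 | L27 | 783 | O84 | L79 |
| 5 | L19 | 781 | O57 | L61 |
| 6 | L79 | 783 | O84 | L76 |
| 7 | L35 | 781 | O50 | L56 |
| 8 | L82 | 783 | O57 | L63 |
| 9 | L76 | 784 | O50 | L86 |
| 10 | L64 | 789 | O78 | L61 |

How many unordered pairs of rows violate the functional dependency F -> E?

F=O84: all 3 rows agree on E — 0 pairs.
F=O57: violating pairs (5,8) — 1 pair.
F=O50: violating pairs (7,9) — 1 pair.

2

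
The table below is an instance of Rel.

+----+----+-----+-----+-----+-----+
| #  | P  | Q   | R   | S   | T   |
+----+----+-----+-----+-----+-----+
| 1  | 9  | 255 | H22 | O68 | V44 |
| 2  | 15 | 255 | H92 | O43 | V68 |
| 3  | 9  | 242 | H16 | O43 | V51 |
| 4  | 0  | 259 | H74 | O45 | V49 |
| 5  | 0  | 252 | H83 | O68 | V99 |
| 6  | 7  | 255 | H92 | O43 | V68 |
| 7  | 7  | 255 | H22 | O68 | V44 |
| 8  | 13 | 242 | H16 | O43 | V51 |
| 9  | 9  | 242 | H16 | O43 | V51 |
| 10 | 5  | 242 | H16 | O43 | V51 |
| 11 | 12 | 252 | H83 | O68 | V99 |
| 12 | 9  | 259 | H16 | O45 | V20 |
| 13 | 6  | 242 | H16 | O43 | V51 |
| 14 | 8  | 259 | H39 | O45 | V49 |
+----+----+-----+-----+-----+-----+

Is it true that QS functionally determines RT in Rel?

(Q=255, S=O68): rows 1, 7 → {R,T} = (H22, V44), (H22, V44) ✓
(Q=255, S=O43): rows 2, 6 → {R,T} = (H92, V68), (H92, V68) ✓
(Q=242, S=O43): rows 3, 8, 9, 10, 13 → {R,T} = (H16, V51), (H16, V51), (H16, V51), (H16, V51), (H16, V51) ✓
(Q=259, S=O45): rows 4, 12, 14 → {R,T} takes values {(H74, V49), (H16, V20), (H39, V49)} — violation
(Q=252, S=O68): rows 5, 11 → {R,T} = (H83, V99), (H83, V99) ✓
Two rows agree on QS but differ on RT, so QS → RT does not hold.

No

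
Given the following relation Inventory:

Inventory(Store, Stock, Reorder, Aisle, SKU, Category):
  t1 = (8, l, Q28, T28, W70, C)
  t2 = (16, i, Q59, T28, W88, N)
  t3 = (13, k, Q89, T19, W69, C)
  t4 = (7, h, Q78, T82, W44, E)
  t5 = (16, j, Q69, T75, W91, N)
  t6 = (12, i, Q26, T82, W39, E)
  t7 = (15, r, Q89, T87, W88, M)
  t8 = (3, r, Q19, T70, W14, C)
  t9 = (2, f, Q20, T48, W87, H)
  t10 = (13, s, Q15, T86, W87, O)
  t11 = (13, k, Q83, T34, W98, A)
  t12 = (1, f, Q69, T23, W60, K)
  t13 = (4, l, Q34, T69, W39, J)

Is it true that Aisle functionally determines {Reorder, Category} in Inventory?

No

Aisle=T28: rows 1, 2 → {Reorder,Category} takes values {(Q28, C), (Q59, N)} — violation
Aisle=T19: row 3 → {Reorder,Category} = (Q89, C) ✓
Aisle=T82: rows 4, 6 → {Reorder,Category} takes values {(Q78, E), (Q26, E)} — violation
Aisle=T75: row 5 → {Reorder,Category} = (Q69, N) ✓
Aisle=T87: row 7 → {Reorder,Category} = (Q89, M) ✓
Aisle=T70: row 8 → {Reorder,Category} = (Q19, C) ✓
Aisle=T48: row 9 → {Reorder,Category} = (Q20, H) ✓
Aisle=T86: row 10 → {Reorder,Category} = (Q15, O) ✓
Aisle=T34: row 11 → {Reorder,Category} = (Q83, A) ✓
Aisle=T23: row 12 → {Reorder,Category} = (Q69, K) ✓
Aisle=T69: row 13 → {Reorder,Category} = (Q34, J) ✓
Two rows agree on Aisle but differ on {Reorder, Category}, so Aisle -> {Reorder, Category} does not hold.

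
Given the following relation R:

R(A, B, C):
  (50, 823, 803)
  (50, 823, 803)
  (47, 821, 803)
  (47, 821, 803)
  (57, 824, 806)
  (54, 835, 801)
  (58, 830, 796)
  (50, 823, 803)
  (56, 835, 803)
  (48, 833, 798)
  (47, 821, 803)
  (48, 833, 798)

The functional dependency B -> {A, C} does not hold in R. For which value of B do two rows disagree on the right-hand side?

B=823: 3 rows → {A,C} = (50, 803), (50, 803), (50, 803) ✓
B=821: 3 rows → {A,C} = (47, 803), (47, 803), (47, 803) ✓
B=824: 1 row → {A,C} = (57, 806) ✓
B=835: 2 rows → {A,C} takes values {(54, 801), (56, 803)} — violation
B=830: 1 row → {A,C} = (58, 796) ✓
B=833: 2 rows → {A,C} = (48, 798), (48, 798) ✓
The only B value with inconsistent RHS is B=835.

835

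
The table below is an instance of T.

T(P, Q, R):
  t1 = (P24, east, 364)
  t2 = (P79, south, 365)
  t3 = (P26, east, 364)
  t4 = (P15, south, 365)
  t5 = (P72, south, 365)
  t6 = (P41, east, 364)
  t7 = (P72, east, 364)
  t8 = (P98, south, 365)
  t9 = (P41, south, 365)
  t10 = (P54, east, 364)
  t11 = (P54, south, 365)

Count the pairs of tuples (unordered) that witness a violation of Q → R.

Q=east: all 5 rows agree on R — 0 pairs.
Q=south: all 6 rows agree on R — 0 pairs.

0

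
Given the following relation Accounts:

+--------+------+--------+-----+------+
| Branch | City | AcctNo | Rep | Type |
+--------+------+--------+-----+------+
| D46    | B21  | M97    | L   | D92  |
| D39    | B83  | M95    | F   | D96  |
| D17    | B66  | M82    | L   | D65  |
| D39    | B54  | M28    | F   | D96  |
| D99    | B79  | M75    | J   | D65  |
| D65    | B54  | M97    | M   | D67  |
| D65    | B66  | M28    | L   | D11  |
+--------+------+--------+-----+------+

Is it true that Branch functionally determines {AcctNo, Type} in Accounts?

Branch=D46: 1 row → {AcctNo,Type} = (M97, D92) ✓
Branch=D39: 2 rows → {AcctNo,Type} takes values {(M95, D96), (M28, D96)} — violation
Branch=D17: 1 row → {AcctNo,Type} = (M82, D65) ✓
Branch=D99: 1 row → {AcctNo,Type} = (M75, D65) ✓
Branch=D65: 2 rows → {AcctNo,Type} takes values {(M97, D67), (M28, D11)} — violation
Two rows agree on Branch but differ on {AcctNo, Type}, so Branch → {AcctNo, Type} does not hold.

No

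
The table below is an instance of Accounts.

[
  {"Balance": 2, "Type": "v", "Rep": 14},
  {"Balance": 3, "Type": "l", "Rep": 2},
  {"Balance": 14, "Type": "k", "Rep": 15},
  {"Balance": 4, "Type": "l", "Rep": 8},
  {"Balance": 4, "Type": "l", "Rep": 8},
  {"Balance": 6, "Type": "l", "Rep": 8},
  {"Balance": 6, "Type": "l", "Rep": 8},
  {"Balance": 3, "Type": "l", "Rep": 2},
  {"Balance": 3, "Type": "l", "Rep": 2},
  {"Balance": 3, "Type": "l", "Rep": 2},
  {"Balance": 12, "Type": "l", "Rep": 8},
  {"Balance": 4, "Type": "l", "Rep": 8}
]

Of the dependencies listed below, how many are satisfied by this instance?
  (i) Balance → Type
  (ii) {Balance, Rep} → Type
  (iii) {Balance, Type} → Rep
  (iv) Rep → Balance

(i) Balance → Type: every LHS value maps to a single RHS value — holds.
(ii) {Balance, Rep} → Type: every LHS value maps to a single RHS value — holds.
(iii) {Balance, Type} → Rep: every LHS value maps to a single RHS value — holds.
(iv) Rep → Balance: Rep=8: 6 rows → Balance takes values {4, 6, 12} — violation — fails.
3 of the 4 dependencies hold.

3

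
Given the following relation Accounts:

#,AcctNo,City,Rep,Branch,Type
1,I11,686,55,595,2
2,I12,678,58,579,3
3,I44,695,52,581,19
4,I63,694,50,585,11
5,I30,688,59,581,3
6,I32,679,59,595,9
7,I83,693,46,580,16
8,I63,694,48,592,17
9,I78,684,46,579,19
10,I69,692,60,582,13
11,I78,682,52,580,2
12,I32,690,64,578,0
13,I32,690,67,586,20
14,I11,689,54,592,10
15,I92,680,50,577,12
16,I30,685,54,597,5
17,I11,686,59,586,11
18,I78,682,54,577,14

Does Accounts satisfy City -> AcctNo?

Yes

City=686: rows 1, 17 → AcctNo = I11, I11 ✓
City=678: row 2 → AcctNo = I12 ✓
City=695: row 3 → AcctNo = I44 ✓
City=694: rows 4, 8 → AcctNo = I63, I63 ✓
City=688: row 5 → AcctNo = I30 ✓
City=679: row 6 → AcctNo = I32 ✓
City=693: row 7 → AcctNo = I83 ✓
City=684: row 9 → AcctNo = I78 ✓
City=692: row 10 → AcctNo = I69 ✓
City=682: rows 11, 18 → AcctNo = I78, I78 ✓
City=690: rows 12, 13 → AcctNo = I32, I32 ✓
City=689: row 14 → AcctNo = I11 ✓
City=680: row 15 → AcctNo = I92 ✓
City=685: row 16 → AcctNo = I30 ✓
Every City value is associated with a single AcctNo value, so City -> AcctNo holds.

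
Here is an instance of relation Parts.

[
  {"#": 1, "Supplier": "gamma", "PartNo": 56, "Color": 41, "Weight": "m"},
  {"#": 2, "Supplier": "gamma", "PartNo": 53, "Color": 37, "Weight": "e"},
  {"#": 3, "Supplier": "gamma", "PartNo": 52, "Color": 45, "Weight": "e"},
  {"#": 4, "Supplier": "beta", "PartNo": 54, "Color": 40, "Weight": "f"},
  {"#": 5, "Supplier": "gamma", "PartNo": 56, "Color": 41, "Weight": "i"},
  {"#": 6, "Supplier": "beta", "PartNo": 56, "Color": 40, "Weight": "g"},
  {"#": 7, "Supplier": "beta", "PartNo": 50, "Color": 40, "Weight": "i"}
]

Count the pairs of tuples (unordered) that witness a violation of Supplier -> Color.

Supplier=gamma: violating pairs (1,2), (1,3), (2,3), (2,5), (3,5) — 5 pairs.
Supplier=beta: all 3 rows agree on Color — 0 pairs.

5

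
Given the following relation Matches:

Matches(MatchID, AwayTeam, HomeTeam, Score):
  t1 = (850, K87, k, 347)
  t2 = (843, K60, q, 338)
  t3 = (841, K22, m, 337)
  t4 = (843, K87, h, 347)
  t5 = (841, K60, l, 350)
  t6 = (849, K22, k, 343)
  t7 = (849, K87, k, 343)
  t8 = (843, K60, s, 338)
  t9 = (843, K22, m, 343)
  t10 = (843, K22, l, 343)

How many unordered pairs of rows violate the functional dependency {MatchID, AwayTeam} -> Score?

(MatchID=843, AwayTeam=K60): all 2 rows agree on Score — 0 pairs.
(MatchID=843, AwayTeam=K22): all 2 rows agree on Score — 0 pairs.

0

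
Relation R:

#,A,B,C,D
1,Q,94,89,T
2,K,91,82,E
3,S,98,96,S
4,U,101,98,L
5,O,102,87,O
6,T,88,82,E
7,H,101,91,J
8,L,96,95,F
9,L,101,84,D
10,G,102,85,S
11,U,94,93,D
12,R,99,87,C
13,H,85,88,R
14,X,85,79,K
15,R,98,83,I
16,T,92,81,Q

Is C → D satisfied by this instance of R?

No

C=89: row 1 → D = T ✓
C=82: rows 2, 6 → D = E, E ✓
C=96: row 3 → D = S ✓
C=98: row 4 → D = L ✓
C=87: rows 5, 12 → D takes values {O, C} — violation
C=91: row 7 → D = J ✓
C=95: row 8 → D = F ✓
C=84: row 9 → D = D ✓
C=85: row 10 → D = S ✓
C=93: row 11 → D = D ✓
C=88: row 13 → D = R ✓
C=79: row 14 → D = K ✓
C=83: row 15 → D = I ✓
C=81: row 16 → D = Q ✓
Two rows agree on C but differ on D, so C → D does not hold.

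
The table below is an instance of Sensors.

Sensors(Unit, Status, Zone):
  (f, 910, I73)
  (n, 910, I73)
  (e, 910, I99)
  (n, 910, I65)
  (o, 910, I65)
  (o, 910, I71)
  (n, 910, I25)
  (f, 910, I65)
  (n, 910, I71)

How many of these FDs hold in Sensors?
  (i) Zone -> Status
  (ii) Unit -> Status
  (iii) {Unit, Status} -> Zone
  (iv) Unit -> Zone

2

(i) Zone -> Status: every LHS value maps to a single RHS value — holds.
(ii) Unit -> Status: every LHS value maps to a single RHS value — holds.
(iii) {Unit, Status} -> Zone: (Unit=f, Status=910): 2 rows → Zone takes values {I73, I65} — violation; (Unit=n, Status=910): 4 rows → Zone takes values {I73, I65, I25, I71} — violation; (Unit=o, Status=910): 2 rows → Zone takes values {I65, I71} — violation — fails.
(iv) Unit -> Zone: Unit=f: 2 rows → Zone takes values {I73, I65} — violation; Unit=n: 4 rows → Zone takes values {I73, I65, I25, I71} — violation; Unit=o: 2 rows → Zone takes values {I65, I71} — violation — fails.
2 of the 4 dependencies hold.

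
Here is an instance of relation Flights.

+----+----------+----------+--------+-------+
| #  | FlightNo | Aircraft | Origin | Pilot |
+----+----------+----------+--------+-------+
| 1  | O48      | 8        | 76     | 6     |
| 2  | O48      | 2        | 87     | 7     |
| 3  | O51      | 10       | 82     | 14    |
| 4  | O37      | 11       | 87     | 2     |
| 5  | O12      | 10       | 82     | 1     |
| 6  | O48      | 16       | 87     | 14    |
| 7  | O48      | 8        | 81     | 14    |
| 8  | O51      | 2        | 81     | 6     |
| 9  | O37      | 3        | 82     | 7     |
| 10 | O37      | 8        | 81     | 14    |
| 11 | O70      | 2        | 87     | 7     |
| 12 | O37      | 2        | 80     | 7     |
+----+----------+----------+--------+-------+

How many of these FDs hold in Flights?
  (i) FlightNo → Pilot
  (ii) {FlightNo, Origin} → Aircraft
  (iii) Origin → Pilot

0

(i) FlightNo → Pilot: FlightNo=O48: rows 1, 2, 6, 7 → Pilot takes values {6, 7, 14} — violation; FlightNo=O51: rows 3, 8 → Pilot takes values {14, 6} — violation; FlightNo=O37: rows 4, 9, 10, 12 → Pilot takes values {2, 7, 14} — violation — fails.
(ii) {FlightNo, Origin} → Aircraft: (FlightNo=O48, Origin=87): rows 2, 6 → Aircraft takes values {2, 16} — violation — fails.
(iii) Origin → Pilot: Origin=87: rows 2, 4, 6, 11 → Pilot takes values {7, 2, 14} — violation; Origin=82: rows 3, 5, 9 → Pilot takes values {14, 1, 7} — violation; Origin=81: rows 7, 8, 10 → Pilot takes values {14, 6} — violation — fails.
None of the 3 dependencies hold.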